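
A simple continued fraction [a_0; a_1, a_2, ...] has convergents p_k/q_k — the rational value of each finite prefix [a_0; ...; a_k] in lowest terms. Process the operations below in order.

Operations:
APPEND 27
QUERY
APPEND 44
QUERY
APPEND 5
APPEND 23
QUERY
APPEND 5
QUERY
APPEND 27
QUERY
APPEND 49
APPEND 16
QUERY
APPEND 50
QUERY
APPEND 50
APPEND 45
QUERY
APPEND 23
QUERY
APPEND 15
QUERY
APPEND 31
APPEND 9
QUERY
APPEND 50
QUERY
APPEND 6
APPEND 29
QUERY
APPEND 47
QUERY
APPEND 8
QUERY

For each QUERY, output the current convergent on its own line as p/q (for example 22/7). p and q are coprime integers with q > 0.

APPEND 27: p_0 = 27·1 + 0 = 27, q_0 = 27·0 + 1 = 1 → 27/1
APPEND 44: p_1 = 44·27 + 1 = 1189, q_1 = 44·1 + 0 = 44 → 1189/44
APPEND 5: p_2 = 5·1189 + 27 = 5972, q_2 = 5·44 + 1 = 221 → 5972/221
APPEND 23: p_3 = 23·5972 + 1189 = 138545, q_3 = 23·221 + 44 = 5127 → 138545/5127
APPEND 5: p_4 = 5·138545 + 5972 = 698697, q_4 = 5·5127 + 221 = 25856 → 698697/25856
APPEND 27: p_5 = 27·698697 + 138545 = 19003364, q_5 = 27·25856 + 5127 = 703239 → 19003364/703239
APPEND 49: p_6 = 49·19003364 + 698697 = 931863533, q_6 = 49·703239 + 25856 = 34484567 → 931863533/34484567
APPEND 16: p_7 = 16·931863533 + 19003364 = 14928819892, q_7 = 16·34484567 + 703239 = 552456311 → 14928819892/552456311
APPEND 50: p_8 = 50·14928819892 + 931863533 = 747372858133, q_8 = 50·552456311 + 34484567 = 27657300117 → 747372858133/27657300117
APPEND 50: p_9 = 50·747372858133 + 14928819892 = 37383571726542, q_9 = 50·27657300117 + 552456311 = 1383417462161 → 37383571726542/1383417462161
APPEND 45: p_10 = 45·37383571726542 + 747372858133 = 1683008100552523, q_10 = 45·1383417462161 + 27657300117 = 62281443097362 → 1683008100552523/62281443097362
APPEND 23: p_11 = 23·1683008100552523 + 37383571726542 = 38746569884434571, q_11 = 23·62281443097362 + 1383417462161 = 1433856608701487 → 38746569884434571/1433856608701487
APPEND 15: p_12 = 15·38746569884434571 + 1683008100552523 = 582881556367071088, q_12 = 15·1433856608701487 + 62281443097362 = 21570130573619667 → 582881556367071088/21570130573619667
APPEND 31: p_13 = 31·582881556367071088 + 38746569884434571 = 18108074817263638299, q_13 = 31·21570130573619667 + 1433856608701487 = 670107904390911164 → 18108074817263638299/670107904390911164
APPEND 9: p_14 = 9·18108074817263638299 + 582881556367071088 = 163555554911739815779, q_14 = 9·670107904390911164 + 21570130573619667 = 6052541270091820143 → 163555554911739815779/6052541270091820143
APPEND 50: p_15 = 50·163555554911739815779 + 18108074817263638299 = 8195885820404254427249, q_15 = 50·6052541270091820143 + 670107904390911164 = 303297171408981918314 → 8195885820404254427249/303297171408981918314
APPEND 6: p_16 = 6·8195885820404254427249 + 163555554911739815779 = 49338870477337266379273, q_16 = 6·303297171408981918314 + 6052541270091820143 = 1825835569723983330027 → 49338870477337266379273/1825835569723983330027
APPEND 29: p_17 = 29·49338870477337266379273 + 8195885820404254427249 = 1439023129663184979426166, q_17 = 29·1825835569723983330027 + 303297171408981918314 = 53252528693404498489097 → 1439023129663184979426166/53252528693404498489097
APPEND 47: p_18 = 47·1439023129663184979426166 + 49338870477337266379273 = 67683425964647031299409075, q_18 = 47·53252528693404498489097 + 1825835569723983330027 = 2504694684159735412317586 → 67683425964647031299409075/2504694684159735412317586
APPEND 8: p_19 = 8·67683425964647031299409075 + 1439023129663184979426166 = 542906430846839435374698766, q_19 = 8·2504694684159735412317586 + 53252528693404498489097 = 20090810001971287797029785 → 542906430846839435374698766/20090810001971287797029785

27/1
1189/44
138545/5127
698697/25856
19003364/703239
14928819892/552456311
747372858133/27657300117
1683008100552523/62281443097362
38746569884434571/1433856608701487
582881556367071088/21570130573619667
163555554911739815779/6052541270091820143
8195885820404254427249/303297171408981918314
1439023129663184979426166/53252528693404498489097
67683425964647031299409075/2504694684159735412317586
542906430846839435374698766/20090810001971287797029785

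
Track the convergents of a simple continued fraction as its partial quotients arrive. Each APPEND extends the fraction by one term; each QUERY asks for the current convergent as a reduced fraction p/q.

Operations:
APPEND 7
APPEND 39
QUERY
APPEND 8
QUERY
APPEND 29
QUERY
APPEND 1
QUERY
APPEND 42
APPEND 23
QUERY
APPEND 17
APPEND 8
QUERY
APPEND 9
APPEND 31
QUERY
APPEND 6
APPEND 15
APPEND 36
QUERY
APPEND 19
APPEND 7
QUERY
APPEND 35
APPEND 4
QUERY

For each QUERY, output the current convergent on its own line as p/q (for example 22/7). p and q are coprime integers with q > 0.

APPEND 7: p_0 = 7·1 + 0 = 7, q_0 = 7·0 + 1 = 1 → 7/1
APPEND 39: p_1 = 39·7 + 1 = 274, q_1 = 39·1 + 0 = 39 → 274/39
APPEND 8: p_2 = 8·274 + 7 = 2199, q_2 = 8·39 + 1 = 313 → 2199/313
APPEND 29: p_3 = 29·2199 + 274 = 64045, q_3 = 29·313 + 39 = 9116 → 64045/9116
APPEND 1: p_4 = 1·64045 + 2199 = 66244, q_4 = 1·9116 + 313 = 9429 → 66244/9429
APPEND 42: p_5 = 42·66244 + 64045 = 2846293, q_5 = 42·9429 + 9116 = 405134 → 2846293/405134
APPEND 23: p_6 = 23·2846293 + 66244 = 65530983, q_6 = 23·405134 + 9429 = 9327511 → 65530983/9327511
APPEND 17: p_7 = 17·65530983 + 2846293 = 1116873004, q_7 = 17·9327511 + 405134 = 158972821 → 1116873004/158972821
APPEND 8: p_8 = 8·1116873004 + 65530983 = 9000515015, q_8 = 8·158972821 + 9327511 = 1281110079 → 9000515015/1281110079
APPEND 9: p_9 = 9·9000515015 + 1116873004 = 82121508139, q_9 = 9·1281110079 + 158972821 = 11688963532 → 82121508139/11688963532
APPEND 31: p_10 = 31·82121508139 + 9000515015 = 2554767267324, q_10 = 31·11688963532 + 1281110079 = 363638979571 → 2554767267324/363638979571
APPEND 6: p_11 = 6·2554767267324 + 82121508139 = 15410725112083, q_11 = 6·363638979571 + 11688963532 = 2193522840958 → 15410725112083/2193522840958
APPEND 15: p_12 = 15·15410725112083 + 2554767267324 = 233715643948569, q_12 = 15·2193522840958 + 363638979571 = 33266481593941 → 233715643948569/33266481593941
APPEND 36: p_13 = 36·233715643948569 + 15410725112083 = 8429173907260567, q_13 = 36·33266481593941 + 2193522840958 = 1199786860222834 → 8429173907260567/1199786860222834
APPEND 19: p_14 = 19·8429173907260567 + 233715643948569 = 160388019881899342, q_14 = 19·1199786860222834 + 33266481593941 = 22829216825827787 → 160388019881899342/22829216825827787
APPEND 7: p_15 = 7·160388019881899342 + 8429173907260567 = 1131145313080555961, q_15 = 7·22829216825827787 + 1199786860222834 = 161004304641017343 → 1131145313080555961/161004304641017343
APPEND 35: p_16 = 35·1131145313080555961 + 160388019881899342 = 39750473977701357977, q_16 = 35·161004304641017343 + 22829216825827787 = 5657979879261434792 → 39750473977701357977/5657979879261434792
APPEND 4: p_17 = 4·39750473977701357977 + 1131145313080555961 = 160133041223885987869, q_17 = 4·5657979879261434792 + 161004304641017343 = 22792923821686756511 → 160133041223885987869/22792923821686756511

274/39
2199/313
64045/9116
66244/9429
65530983/9327511
9000515015/1281110079
2554767267324/363638979571
8429173907260567/1199786860222834
1131145313080555961/161004304641017343
160133041223885987869/22792923821686756511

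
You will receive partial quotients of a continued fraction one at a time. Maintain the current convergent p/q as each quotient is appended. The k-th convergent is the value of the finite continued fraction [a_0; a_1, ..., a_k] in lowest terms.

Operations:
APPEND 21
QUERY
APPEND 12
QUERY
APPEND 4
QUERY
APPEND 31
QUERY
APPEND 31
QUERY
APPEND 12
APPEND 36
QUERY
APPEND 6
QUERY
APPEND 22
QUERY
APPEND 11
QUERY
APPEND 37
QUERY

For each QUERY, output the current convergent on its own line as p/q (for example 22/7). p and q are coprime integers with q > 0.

APPEND 21: p_0 = 21·1 + 0 = 21, q_0 = 21·0 + 1 = 1 → 21/1
APPEND 12: p_1 = 12·21 + 1 = 253, q_1 = 12·1 + 0 = 12 → 253/12
APPEND 4: p_2 = 4·253 + 21 = 1033, q_2 = 4·12 + 1 = 49 → 1033/49
APPEND 31: p_3 = 31·1033 + 253 = 32276, q_3 = 31·49 + 12 = 1531 → 32276/1531
APPEND 31: p_4 = 31·32276 + 1033 = 1001589, q_4 = 31·1531 + 49 = 47510 → 1001589/47510
APPEND 12: p_5 = 12·1001589 + 32276 = 12051344, q_5 = 12·47510 + 1531 = 571651 → 12051344/571651
APPEND 36: p_6 = 36·12051344 + 1001589 = 434849973, q_6 = 36·571651 + 47510 = 20626946 → 434849973/20626946
APPEND 6: p_7 = 6·434849973 + 12051344 = 2621151182, q_7 = 6·20626946 + 571651 = 124333327 → 2621151182/124333327
APPEND 22: p_8 = 22·2621151182 + 434849973 = 58100175977, q_8 = 22·124333327 + 20626946 = 2755960140 → 58100175977/2755960140
APPEND 11: p_9 = 11·58100175977 + 2621151182 = 641723086929, q_9 = 11·2755960140 + 124333327 = 30439894867 → 641723086929/30439894867
APPEND 37: p_10 = 37·641723086929 + 58100175977 = 23801854392350, q_10 = 37·30439894867 + 2755960140 = 1129032070219 → 23801854392350/1129032070219

21/1
253/12
1033/49
32276/1531
1001589/47510
434849973/20626946
2621151182/124333327
58100175977/2755960140
641723086929/30439894867
23801854392350/1129032070219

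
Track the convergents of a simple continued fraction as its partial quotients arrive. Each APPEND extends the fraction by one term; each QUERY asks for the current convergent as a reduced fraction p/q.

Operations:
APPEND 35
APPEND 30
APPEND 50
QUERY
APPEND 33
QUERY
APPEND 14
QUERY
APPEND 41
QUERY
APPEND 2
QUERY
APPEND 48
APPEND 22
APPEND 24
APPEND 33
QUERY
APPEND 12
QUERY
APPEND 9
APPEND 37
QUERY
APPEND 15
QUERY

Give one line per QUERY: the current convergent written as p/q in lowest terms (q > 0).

APPEND 35: p_0 = 35·1 + 0 = 35, q_0 = 35·0 + 1 = 1 → 35/1
APPEND 30: p_1 = 30·35 + 1 = 1051, q_1 = 30·1 + 0 = 30 → 1051/30
APPEND 50: p_2 = 50·1051 + 35 = 52585, q_2 = 50·30 + 1 = 1501 → 52585/1501
APPEND 33: p_3 = 33·52585 + 1051 = 1736356, q_3 = 33·1501 + 30 = 49563 → 1736356/49563
APPEND 14: p_4 = 14·1736356 + 52585 = 24361569, q_4 = 14·49563 + 1501 = 695383 → 24361569/695383
APPEND 41: p_5 = 41·24361569 + 1736356 = 1000560685, q_5 = 41·695383 + 49563 = 28560266 → 1000560685/28560266
APPEND 2: p_6 = 2·1000560685 + 24361569 = 2025482939, q_6 = 2·28560266 + 695383 = 57815915 → 2025482939/57815915
APPEND 48: p_7 = 48·2025482939 + 1000560685 = 98223741757, q_7 = 48·57815915 + 28560266 = 2803724186 → 98223741757/2803724186
APPEND 22: p_8 = 22·98223741757 + 2025482939 = 2162947801593, q_8 = 22·2803724186 + 57815915 = 61739748007 → 2162947801593/61739748007
APPEND 24: p_9 = 24·2162947801593 + 98223741757 = 52008970979989, q_9 = 24·61739748007 + 2803724186 = 1484557676354 → 52008970979989/1484557676354
APPEND 33: p_10 = 33·52008970979989 + 2162947801593 = 1718458990141230, q_10 = 33·1484557676354 + 61739748007 = 49052143067689 → 1718458990141230/49052143067689
APPEND 12: p_11 = 12·1718458990141230 + 52008970979989 = 20673516852674749, q_11 = 12·49052143067689 + 1484557676354 = 590110274488622 → 20673516852674749/590110274488622
APPEND 9: p_12 = 9·20673516852674749 + 1718458990141230 = 187780110664213971, q_12 = 9·590110274488622 + 49052143067689 = 5360044613465287 → 187780110664213971/5360044613465287
APPEND 37: p_13 = 37·187780110664213971 + 20673516852674749 = 6968537611428591676, q_13 = 37·5360044613465287 + 590110274488622 = 198911760972704241 → 6968537611428591676/198911760972704241
APPEND 15: p_14 = 15·6968537611428591676 + 187780110664213971 = 104715844282093089111, q_14 = 15·198911760972704241 + 5360044613465287 = 2989036459204028902 → 104715844282093089111/2989036459204028902

52585/1501
1736356/49563
24361569/695383
1000560685/28560266
2025482939/57815915
1718458990141230/49052143067689
20673516852674749/590110274488622
6968537611428591676/198911760972704241
104715844282093089111/2989036459204028902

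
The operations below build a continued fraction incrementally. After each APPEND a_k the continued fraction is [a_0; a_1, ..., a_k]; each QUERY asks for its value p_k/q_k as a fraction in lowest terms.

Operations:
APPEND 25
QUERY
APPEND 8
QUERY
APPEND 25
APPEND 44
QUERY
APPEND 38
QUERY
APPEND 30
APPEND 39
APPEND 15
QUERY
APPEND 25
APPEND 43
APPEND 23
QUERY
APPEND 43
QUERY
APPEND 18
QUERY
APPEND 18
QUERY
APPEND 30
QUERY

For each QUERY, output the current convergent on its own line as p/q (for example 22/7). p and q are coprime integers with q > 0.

25/1
201/8
222401/8852
8456288/336577
148918714346/5927259587
3698975187511588/147226533874801
159216595772070721/6337135650438540
2869597699084784566/114215668241768521
51811975179298192909/2062219164002271918
1557228853078030571836/61980790588309926061

APPEND 25: p_0 = 25·1 + 0 = 25, q_0 = 25·0 + 1 = 1 → 25/1
APPEND 8: p_1 = 8·25 + 1 = 201, q_1 = 8·1 + 0 = 8 → 201/8
APPEND 25: p_2 = 25·201 + 25 = 5050, q_2 = 25·8 + 1 = 201 → 5050/201
APPEND 44: p_3 = 44·5050 + 201 = 222401, q_3 = 44·201 + 8 = 8852 → 222401/8852
APPEND 38: p_4 = 38·222401 + 5050 = 8456288, q_4 = 38·8852 + 201 = 336577 → 8456288/336577
APPEND 30: p_5 = 30·8456288 + 222401 = 253911041, q_5 = 30·336577 + 8852 = 10106162 → 253911041/10106162
APPEND 39: p_6 = 39·253911041 + 8456288 = 9910986887, q_6 = 39·10106162 + 336577 = 394476895 → 9910986887/394476895
APPEND 15: p_7 = 15·9910986887 + 253911041 = 148918714346, q_7 = 15·394476895 + 10106162 = 5927259587 → 148918714346/5927259587
APPEND 25: p_8 = 25·148918714346 + 9910986887 = 3732878845537, q_8 = 25·5927259587 + 394476895 = 148575966570 → 3732878845537/148575966570
APPEND 43: p_9 = 43·3732878845537 + 148918714346 = 160662709072437, q_9 = 43·148575966570 + 5927259587 = 6394693822097 → 160662709072437/6394693822097
APPEND 23: p_10 = 23·160662709072437 + 3732878845537 = 3698975187511588, q_10 = 23·6394693822097 + 148575966570 = 147226533874801 → 3698975187511588/147226533874801
APPEND 43: p_11 = 43·3698975187511588 + 160662709072437 = 159216595772070721, q_11 = 43·147226533874801 + 6394693822097 = 6337135650438540 → 159216595772070721/6337135650438540
APPEND 18: p_12 = 18·159216595772070721 + 3698975187511588 = 2869597699084784566, q_12 = 18·6337135650438540 + 147226533874801 = 114215668241768521 → 2869597699084784566/114215668241768521
APPEND 18: p_13 = 18·2869597699084784566 + 159216595772070721 = 51811975179298192909, q_13 = 18·114215668241768521 + 6337135650438540 = 2062219164002271918 → 51811975179298192909/2062219164002271918
APPEND 30: p_14 = 30·51811975179298192909 + 2869597699084784566 = 1557228853078030571836, q_14 = 30·2062219164002271918 + 114215668241768521 = 61980790588309926061 → 1557228853078030571836/61980790588309926061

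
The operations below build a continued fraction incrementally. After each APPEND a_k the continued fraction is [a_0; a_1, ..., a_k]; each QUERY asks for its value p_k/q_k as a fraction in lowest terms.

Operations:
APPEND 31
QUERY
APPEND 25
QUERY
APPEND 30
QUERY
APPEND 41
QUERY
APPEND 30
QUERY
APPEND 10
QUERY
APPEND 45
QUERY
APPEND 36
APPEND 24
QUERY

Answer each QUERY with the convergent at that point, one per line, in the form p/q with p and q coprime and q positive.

APPEND 31: p_0 = 31·1 + 0 = 31, q_0 = 31·0 + 1 = 1 → 31/1
APPEND 25: p_1 = 25·31 + 1 = 776, q_1 = 25·1 + 0 = 25 → 776/25
APPEND 30: p_2 = 30·776 + 31 = 23311, q_2 = 30·25 + 1 = 751 → 23311/751
APPEND 41: p_3 = 41·23311 + 776 = 956527, q_3 = 41·751 + 25 = 30816 → 956527/30816
APPEND 30: p_4 = 30·956527 + 23311 = 28719121, q_4 = 30·30816 + 751 = 925231 → 28719121/925231
APPEND 10: p_5 = 10·28719121 + 956527 = 288147737, q_5 = 10·925231 + 30816 = 9283126 → 288147737/9283126
APPEND 45: p_6 = 45·288147737 + 28719121 = 12995367286, q_6 = 45·9283126 + 925231 = 418665901 → 12995367286/418665901
APPEND 36: p_7 = 36·12995367286 + 288147737 = 468121370033, q_7 = 36·418665901 + 9283126 = 15081255562 → 468121370033/15081255562
APPEND 24: p_8 = 24·468121370033 + 12995367286 = 11247908248078, q_8 = 24·15081255562 + 418665901 = 362368799389 → 11247908248078/362368799389

31/1
776/25
23311/751
956527/30816
28719121/925231
288147737/9283126
12995367286/418665901
11247908248078/362368799389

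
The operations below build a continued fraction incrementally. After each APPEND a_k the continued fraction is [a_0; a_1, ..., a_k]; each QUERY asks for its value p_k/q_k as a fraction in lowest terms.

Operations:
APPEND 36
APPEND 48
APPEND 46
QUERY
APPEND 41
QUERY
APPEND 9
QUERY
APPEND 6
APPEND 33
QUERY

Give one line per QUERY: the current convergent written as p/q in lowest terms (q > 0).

APPEND 36: p_0 = 36·1 + 0 = 36, q_0 = 36·0 + 1 = 1 → 36/1
APPEND 48: p_1 = 48·36 + 1 = 1729, q_1 = 48·1 + 0 = 48 → 1729/48
APPEND 46: p_2 = 46·1729 + 36 = 79570, q_2 = 46·48 + 1 = 2209 → 79570/2209
APPEND 41: p_3 = 41·79570 + 1729 = 3264099, q_3 = 41·2209 + 48 = 90617 → 3264099/90617
APPEND 9: p_4 = 9·3264099 + 79570 = 29456461, q_4 = 9·90617 + 2209 = 817762 → 29456461/817762
APPEND 6: p_5 = 6·29456461 + 3264099 = 180002865, q_5 = 6·817762 + 90617 = 4997189 → 180002865/4997189
APPEND 33: p_6 = 33·180002865 + 29456461 = 5969551006, q_6 = 33·4997189 + 817762 = 165724999 → 5969551006/165724999

79570/2209
3264099/90617
29456461/817762
5969551006/165724999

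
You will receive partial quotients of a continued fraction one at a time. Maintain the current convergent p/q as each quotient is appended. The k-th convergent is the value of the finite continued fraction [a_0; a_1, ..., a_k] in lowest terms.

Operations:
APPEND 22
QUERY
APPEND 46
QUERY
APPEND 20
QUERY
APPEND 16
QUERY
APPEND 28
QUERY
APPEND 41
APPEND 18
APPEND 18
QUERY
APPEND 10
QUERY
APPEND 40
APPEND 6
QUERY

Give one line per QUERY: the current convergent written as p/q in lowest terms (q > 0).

APPEND 22: p_0 = 22·1 + 0 = 22, q_0 = 22·0 + 1 = 1 → 22/1
APPEND 46: p_1 = 46·22 + 1 = 1013, q_1 = 46·1 + 0 = 46 → 1013/46
APPEND 20: p_2 = 20·1013 + 22 = 20282, q_2 = 20·46 + 1 = 921 → 20282/921
APPEND 16: p_3 = 16·20282 + 1013 = 325525, q_3 = 16·921 + 46 = 14782 → 325525/14782
APPEND 28: p_4 = 28·325525 + 20282 = 9134982, q_4 = 28·14782 + 921 = 414817 → 9134982/414817
APPEND 41: p_5 = 41·9134982 + 325525 = 374859787, q_5 = 41·414817 + 14782 = 17022279 → 374859787/17022279
APPEND 18: p_6 = 18·374859787 + 9134982 = 6756611148, q_6 = 18·17022279 + 414817 = 306815839 → 6756611148/306815839
APPEND 18: p_7 = 18·6756611148 + 374859787 = 121993860451, q_7 = 18·306815839 + 17022279 = 5539707381 → 121993860451/5539707381
APPEND 10: p_8 = 10·121993860451 + 6756611148 = 1226695215658, q_8 = 10·5539707381 + 306815839 = 55703889649 → 1226695215658/55703889649
APPEND 40: p_9 = 40·1226695215658 + 121993860451 = 49189802486771, q_9 = 40·55703889649 + 5539707381 = 2233695293341 → 49189802486771/2233695293341
APPEND 6: p_10 = 6·49189802486771 + 1226695215658 = 296365510136284, q_10 = 6·2233695293341 + 55703889649 = 13457875649695 → 296365510136284/13457875649695

22/1
1013/46
20282/921
325525/14782
9134982/414817
121993860451/5539707381
1226695215658/55703889649
296365510136284/13457875649695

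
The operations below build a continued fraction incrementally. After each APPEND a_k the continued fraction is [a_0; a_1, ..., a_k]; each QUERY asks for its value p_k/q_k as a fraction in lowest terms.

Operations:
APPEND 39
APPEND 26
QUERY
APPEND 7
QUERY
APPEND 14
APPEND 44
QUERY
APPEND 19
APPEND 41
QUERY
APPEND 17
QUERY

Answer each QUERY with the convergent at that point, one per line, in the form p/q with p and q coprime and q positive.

1015/26
7144/183
4452508/114055
3477098511/89069008
59195373370/1516342769

APPEND 39: p_0 = 39·1 + 0 = 39, q_0 = 39·0 + 1 = 1 → 39/1
APPEND 26: p_1 = 26·39 + 1 = 1015, q_1 = 26·1 + 0 = 26 → 1015/26
APPEND 7: p_2 = 7·1015 + 39 = 7144, q_2 = 7·26 + 1 = 183 → 7144/183
APPEND 14: p_3 = 14·7144 + 1015 = 101031, q_3 = 14·183 + 26 = 2588 → 101031/2588
APPEND 44: p_4 = 44·101031 + 7144 = 4452508, q_4 = 44·2588 + 183 = 114055 → 4452508/114055
APPEND 19: p_5 = 19·4452508 + 101031 = 84698683, q_5 = 19·114055 + 2588 = 2169633 → 84698683/2169633
APPEND 41: p_6 = 41·84698683 + 4452508 = 3477098511, q_6 = 41·2169633 + 114055 = 89069008 → 3477098511/89069008
APPEND 17: p_7 = 17·3477098511 + 84698683 = 59195373370, q_7 = 17·89069008 + 2169633 = 1516342769 → 59195373370/1516342769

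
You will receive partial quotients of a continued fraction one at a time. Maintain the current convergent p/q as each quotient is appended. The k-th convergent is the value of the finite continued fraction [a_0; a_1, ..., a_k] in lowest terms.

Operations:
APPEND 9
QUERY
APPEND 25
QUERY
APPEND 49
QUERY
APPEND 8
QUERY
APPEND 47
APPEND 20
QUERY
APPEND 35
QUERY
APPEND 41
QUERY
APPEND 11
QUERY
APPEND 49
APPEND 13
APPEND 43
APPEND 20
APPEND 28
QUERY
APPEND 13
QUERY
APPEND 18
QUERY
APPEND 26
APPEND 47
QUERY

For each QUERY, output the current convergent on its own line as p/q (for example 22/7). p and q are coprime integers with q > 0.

APPEND 9: p_0 = 9·1 + 0 = 9, q_0 = 9·0 + 1 = 1 → 9/1
APPEND 25: p_1 = 25·9 + 1 = 226, q_1 = 25·1 + 0 = 25 → 226/25
APPEND 49: p_2 = 49·226 + 9 = 11083, q_2 = 49·25 + 1 = 1226 → 11083/1226
APPEND 8: p_3 = 8·11083 + 226 = 88890, q_3 = 8·1226 + 25 = 9833 → 88890/9833
APPEND 47: p_4 = 47·88890 + 11083 = 4188913, q_4 = 47·9833 + 1226 = 463377 → 4188913/463377
APPEND 20: p_5 = 20·4188913 + 88890 = 83867150, q_5 = 20·463377 + 9833 = 9277373 → 83867150/9277373
APPEND 35: p_6 = 35·83867150 + 4188913 = 2939539163, q_6 = 35·9277373 + 463377 = 325171432 → 2939539163/325171432
APPEND 41: p_7 = 41·2939539163 + 83867150 = 120604972833, q_7 = 41·325171432 + 9277373 = 13341306085 → 120604972833/13341306085
APPEND 11: p_8 = 11·120604972833 + 2939539163 = 1329594240326, q_8 = 11·13341306085 + 325171432 = 147079538367 → 1329594240326/147079538367
APPEND 49: p_9 = 49·1329594240326 + 120604972833 = 65270722748807, q_9 = 49·147079538367 + 13341306085 = 7220238686068 → 65270722748807/7220238686068
APPEND 13: p_10 = 13·65270722748807 + 1329594240326 = 849848989974817, q_10 = 13·7220238686068 + 147079538367 = 94010182457251 → 849848989974817/94010182457251
APPEND 43: p_11 = 43·849848989974817 + 65270722748807 = 36608777291665938, q_11 = 43·94010182457251 + 7220238686068 = 4049658084347861 → 36608777291665938/4049658084347861
APPEND 20: p_12 = 20·36608777291665938 + 849848989974817 = 733025394823293577, q_12 = 20·4049658084347861 + 94010182457251 = 81087171869414471 → 733025394823293577/81087171869414471
APPEND 28: p_13 = 28·733025394823293577 + 36608777291665938 = 20561319832343886094, q_13 = 28·81087171869414471 + 4049658084347861 = 2274490470427953049 → 20561319832343886094/2274490470427953049
APPEND 13: p_14 = 13·20561319832343886094 + 733025394823293577 = 268030183215293812799, q_14 = 13·2274490470427953049 + 81087171869414471 = 29649463287432804108 → 268030183215293812799/29649463287432804108
APPEND 18: p_15 = 18·268030183215293812799 + 20561319832343886094 = 4845104617707632516476, q_15 = 18·29649463287432804108 + 2274490470427953049 = 535964829644218426993 → 4845104617707632516476/535964829644218426993
APPEND 26: p_16 = 26·4845104617707632516476 + 268030183215293812799 = 126240750243613739241175, q_16 = 26·535964829644218426993 + 29649463287432804108 = 13964735034037111905926 → 126240750243613739241175/13964735034037111905926
APPEND 47: p_17 = 47·126240750243613739241175 + 4845104617707632516476 = 5938160366067553376851701, q_17 = 47·13964735034037111905926 + 535964829644218426993 = 656878511429388478005515 → 5938160366067553376851701/656878511429388478005515

9/1
226/25
11083/1226
88890/9833
83867150/9277373
2939539163/325171432
120604972833/13341306085
1329594240326/147079538367
20561319832343886094/2274490470427953049
268030183215293812799/29649463287432804108
4845104617707632516476/535964829644218426993
5938160366067553376851701/656878511429388478005515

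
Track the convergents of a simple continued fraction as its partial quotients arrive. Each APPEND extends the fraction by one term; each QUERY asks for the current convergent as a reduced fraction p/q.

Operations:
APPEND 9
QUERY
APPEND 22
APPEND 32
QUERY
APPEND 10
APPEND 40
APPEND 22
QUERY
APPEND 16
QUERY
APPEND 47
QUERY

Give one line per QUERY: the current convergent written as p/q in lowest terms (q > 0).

9/1
6377/705
56496983/6245942
906516865/100218657
42662789638/4716522821

APPEND 9: p_0 = 9·1 + 0 = 9, q_0 = 9·0 + 1 = 1 → 9/1
APPEND 22: p_1 = 22·9 + 1 = 199, q_1 = 22·1 + 0 = 22 → 199/22
APPEND 32: p_2 = 32·199 + 9 = 6377, q_2 = 32·22 + 1 = 705 → 6377/705
APPEND 10: p_3 = 10·6377 + 199 = 63969, q_3 = 10·705 + 22 = 7072 → 63969/7072
APPEND 40: p_4 = 40·63969 + 6377 = 2565137, q_4 = 40·7072 + 705 = 283585 → 2565137/283585
APPEND 22: p_5 = 22·2565137 + 63969 = 56496983, q_5 = 22·283585 + 7072 = 6245942 → 56496983/6245942
APPEND 16: p_6 = 16·56496983 + 2565137 = 906516865, q_6 = 16·6245942 + 283585 = 100218657 → 906516865/100218657
APPEND 47: p_7 = 47·906516865 + 56496983 = 42662789638, q_7 = 47·100218657 + 6245942 = 4716522821 → 42662789638/4716522821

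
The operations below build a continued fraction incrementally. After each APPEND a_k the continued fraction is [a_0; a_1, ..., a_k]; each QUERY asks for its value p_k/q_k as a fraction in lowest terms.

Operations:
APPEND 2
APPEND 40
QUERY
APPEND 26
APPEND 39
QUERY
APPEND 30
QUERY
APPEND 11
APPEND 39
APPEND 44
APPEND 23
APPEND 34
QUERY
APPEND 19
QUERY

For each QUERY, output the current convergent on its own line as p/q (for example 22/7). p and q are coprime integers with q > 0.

81/40
82293/40639
2470898/1220211
36772923603455/18159683598066
699765725104949/345567415245797

APPEND 2: p_0 = 2·1 + 0 = 2, q_0 = 2·0 + 1 = 1 → 2/1
APPEND 40: p_1 = 40·2 + 1 = 81, q_1 = 40·1 + 0 = 40 → 81/40
APPEND 26: p_2 = 26·81 + 2 = 2108, q_2 = 26·40 + 1 = 1041 → 2108/1041
APPEND 39: p_3 = 39·2108 + 81 = 82293, q_3 = 39·1041 + 40 = 40639 → 82293/40639
APPEND 30: p_4 = 30·82293 + 2108 = 2470898, q_4 = 30·40639 + 1041 = 1220211 → 2470898/1220211
APPEND 11: p_5 = 11·2470898 + 82293 = 27262171, q_5 = 11·1220211 + 40639 = 13462960 → 27262171/13462960
APPEND 39: p_6 = 39·27262171 + 2470898 = 1065695567, q_6 = 39·13462960 + 1220211 = 526275651 → 1065695567/526275651
APPEND 44: p_7 = 44·1065695567 + 27262171 = 46917867119, q_7 = 44·526275651 + 13462960 = 23169591604 → 46917867119/23169591604
APPEND 23: p_8 = 23·46917867119 + 1065695567 = 1080176639304, q_8 = 23·23169591604 + 526275651 = 533426882543 → 1080176639304/533426882543
APPEND 34: p_9 = 34·1080176639304 + 46917867119 = 36772923603455, q_9 = 34·533426882543 + 23169591604 = 18159683598066 → 36772923603455/18159683598066
APPEND 19: p_10 = 19·36772923603455 + 1080176639304 = 699765725104949, q_10 = 19·18159683598066 + 533426882543 = 345567415245797 → 699765725104949/345567415245797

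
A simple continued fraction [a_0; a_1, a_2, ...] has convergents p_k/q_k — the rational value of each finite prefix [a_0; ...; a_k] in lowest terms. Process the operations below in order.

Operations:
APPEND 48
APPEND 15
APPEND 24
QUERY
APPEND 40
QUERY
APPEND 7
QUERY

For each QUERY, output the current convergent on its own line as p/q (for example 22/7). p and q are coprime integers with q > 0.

17352/361
694801/14455
4880959/101546

APPEND 48: p_0 = 48·1 + 0 = 48, q_0 = 48·0 + 1 = 1 → 48/1
APPEND 15: p_1 = 15·48 + 1 = 721, q_1 = 15·1 + 0 = 15 → 721/15
APPEND 24: p_2 = 24·721 + 48 = 17352, q_2 = 24·15 + 1 = 361 → 17352/361
APPEND 40: p_3 = 40·17352 + 721 = 694801, q_3 = 40·361 + 15 = 14455 → 694801/14455
APPEND 7: p_4 = 7·694801 + 17352 = 4880959, q_4 = 7·14455 + 361 = 101546 → 4880959/101546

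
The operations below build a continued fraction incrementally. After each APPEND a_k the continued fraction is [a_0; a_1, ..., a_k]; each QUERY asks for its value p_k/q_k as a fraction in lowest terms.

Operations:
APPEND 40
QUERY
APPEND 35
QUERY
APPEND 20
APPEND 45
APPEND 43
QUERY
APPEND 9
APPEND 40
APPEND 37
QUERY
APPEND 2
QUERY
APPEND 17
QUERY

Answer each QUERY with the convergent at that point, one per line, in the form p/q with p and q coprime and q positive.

APPEND 40: p_0 = 40·1 + 0 = 40, q_0 = 40·0 + 1 = 1 → 40/1
APPEND 35: p_1 = 35·40 + 1 = 1401, q_1 = 35·1 + 0 = 35 → 1401/35
APPEND 20: p_2 = 20·1401 + 40 = 28060, q_2 = 20·35 + 1 = 701 → 28060/701
APPEND 45: p_3 = 45·28060 + 1401 = 1264101, q_3 = 45·701 + 35 = 31580 → 1264101/31580
APPEND 43: p_4 = 43·1264101 + 28060 = 54384403, q_4 = 43·31580 + 701 = 1358641 → 54384403/1358641
APPEND 9: p_5 = 9·54384403 + 1264101 = 490723728, q_5 = 9·1358641 + 31580 = 12259349 → 490723728/12259349
APPEND 40: p_6 = 40·490723728 + 54384403 = 19683333523, q_6 = 40·12259349 + 1358641 = 491732601 → 19683333523/491732601
APPEND 37: p_7 = 37·19683333523 + 490723728 = 728774064079, q_7 = 37·491732601 + 12259349 = 18206365586 → 728774064079/18206365586
APPEND 2: p_8 = 2·728774064079 + 19683333523 = 1477231461681, q_8 = 2·18206365586 + 491732601 = 36904463773 → 1477231461681/36904463773
APPEND 17: p_9 = 17·1477231461681 + 728774064079 = 25841708912656, q_9 = 17·36904463773 + 18206365586 = 645582249727 → 25841708912656/645582249727

40/1
1401/35
54384403/1358641
728774064079/18206365586
1477231461681/36904463773
25841708912656/645582249727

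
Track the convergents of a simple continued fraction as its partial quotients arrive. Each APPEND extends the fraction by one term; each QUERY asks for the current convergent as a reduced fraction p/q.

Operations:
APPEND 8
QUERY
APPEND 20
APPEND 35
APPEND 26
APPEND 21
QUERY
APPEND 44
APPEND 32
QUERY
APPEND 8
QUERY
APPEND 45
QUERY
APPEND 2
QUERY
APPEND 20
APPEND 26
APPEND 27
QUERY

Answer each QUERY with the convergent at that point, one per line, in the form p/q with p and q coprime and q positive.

APPEND 8: p_0 = 8·1 + 0 = 8, q_0 = 8·0 + 1 = 1 → 8/1
APPEND 20: p_1 = 20·8 + 1 = 161, q_1 = 20·1 + 0 = 20 → 161/20
APPEND 35: p_2 = 35·161 + 8 = 5643, q_2 = 35·20 + 1 = 701 → 5643/701
APPEND 26: p_3 = 26·5643 + 161 = 146879, q_3 = 26·701 + 20 = 18246 → 146879/18246
APPEND 21: p_4 = 21·146879 + 5643 = 3090102, q_4 = 21·18246 + 701 = 383867 → 3090102/383867
APPEND 44: p_5 = 44·3090102 + 146879 = 136111367, q_5 = 44·383867 + 18246 = 16908394 → 136111367/16908394
APPEND 32: p_6 = 32·136111367 + 3090102 = 4358653846, q_6 = 32·16908394 + 383867 = 541452475 → 4358653846/541452475
APPEND 8: p_7 = 8·4358653846 + 136111367 = 35005342135, q_7 = 8·541452475 + 16908394 = 4348528194 → 35005342135/4348528194
APPEND 45: p_8 = 45·35005342135 + 4358653846 = 1579599049921, q_8 = 45·4348528194 + 541452475 = 196225221205 → 1579599049921/196225221205
APPEND 2: p_9 = 2·1579599049921 + 35005342135 = 3194203441977, q_9 = 2·196225221205 + 4348528194 = 396798970604 → 3194203441977/396798970604
APPEND 20: p_10 = 20·3194203441977 + 1579599049921 = 65463667889461, q_10 = 20·396798970604 + 196225221205 = 8132204633285 → 65463667889461/8132204633285
APPEND 26: p_11 = 26·65463667889461 + 3194203441977 = 1705249568567963, q_11 = 26·8132204633285 + 396798970604 = 211834119436014 → 1705249568567963/211834119436014
APPEND 27: p_12 = 27·1705249568567963 + 65463667889461 = 46107202019224462, q_12 = 27·211834119436014 + 8132204633285 = 5727653429405663 → 46107202019224462/5727653429405663

8/1
3090102/383867
4358653846/541452475
35005342135/4348528194
1579599049921/196225221205
3194203441977/396798970604
46107202019224462/5727653429405663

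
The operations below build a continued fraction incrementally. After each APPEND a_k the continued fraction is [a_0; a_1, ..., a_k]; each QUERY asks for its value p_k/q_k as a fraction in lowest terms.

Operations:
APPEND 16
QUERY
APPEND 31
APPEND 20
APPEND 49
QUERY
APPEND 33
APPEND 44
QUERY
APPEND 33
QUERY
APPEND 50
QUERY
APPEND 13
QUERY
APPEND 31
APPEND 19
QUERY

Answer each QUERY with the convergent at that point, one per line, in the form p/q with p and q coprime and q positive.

APPEND 16: p_0 = 16·1 + 0 = 16, q_0 = 16·0 + 1 = 1 → 16/1
APPEND 31: p_1 = 31·16 + 1 = 497, q_1 = 31·1 + 0 = 31 → 497/31
APPEND 20: p_2 = 20·497 + 16 = 9956, q_2 = 20·31 + 1 = 621 → 9956/621
APPEND 49: p_3 = 49·9956 + 497 = 488341, q_3 = 49·621 + 31 = 30460 → 488341/30460
APPEND 33: p_4 = 33·488341 + 9956 = 16125209, q_4 = 33·30460 + 621 = 1005801 → 16125209/1005801
APPEND 44: p_5 = 44·16125209 + 488341 = 709997537, q_5 = 44·1005801 + 30460 = 44285704 → 709997537/44285704
APPEND 33: p_6 = 33·709997537 + 16125209 = 23446043930, q_6 = 33·44285704 + 1005801 = 1462434033 → 23446043930/1462434033
APPEND 50: p_7 = 50·23446043930 + 709997537 = 1173012194037, q_7 = 50·1462434033 + 44285704 = 73165987354 → 1173012194037/73165987354
APPEND 13: p_8 = 13·1173012194037 + 23446043930 = 15272604566411, q_8 = 13·73165987354 + 1462434033 = 952620269635 → 15272604566411/952620269635
APPEND 31: p_9 = 31·15272604566411 + 1173012194037 = 474623753752778, q_9 = 31·952620269635 + 73165987354 = 29604394346039 → 474623753752778/29604394346039
APPEND 19: p_10 = 19·474623753752778 + 15272604566411 = 9033123925869193, q_10 = 19·29604394346039 + 952620269635 = 563436112844376 → 9033123925869193/563436112844376

16/1
488341/30460
709997537/44285704
23446043930/1462434033
1173012194037/73165987354
15272604566411/952620269635
9033123925869193/563436112844376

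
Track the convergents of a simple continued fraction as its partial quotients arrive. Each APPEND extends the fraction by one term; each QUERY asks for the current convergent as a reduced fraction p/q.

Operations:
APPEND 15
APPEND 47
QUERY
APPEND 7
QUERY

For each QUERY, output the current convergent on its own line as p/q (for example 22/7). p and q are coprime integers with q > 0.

APPEND 15: p_0 = 15·1 + 0 = 15, q_0 = 15·0 + 1 = 1 → 15/1
APPEND 47: p_1 = 47·15 + 1 = 706, q_1 = 47·1 + 0 = 47 → 706/47
APPEND 7: p_2 = 7·706 + 15 = 4957, q_2 = 7·47 + 1 = 330 → 4957/330

706/47
4957/330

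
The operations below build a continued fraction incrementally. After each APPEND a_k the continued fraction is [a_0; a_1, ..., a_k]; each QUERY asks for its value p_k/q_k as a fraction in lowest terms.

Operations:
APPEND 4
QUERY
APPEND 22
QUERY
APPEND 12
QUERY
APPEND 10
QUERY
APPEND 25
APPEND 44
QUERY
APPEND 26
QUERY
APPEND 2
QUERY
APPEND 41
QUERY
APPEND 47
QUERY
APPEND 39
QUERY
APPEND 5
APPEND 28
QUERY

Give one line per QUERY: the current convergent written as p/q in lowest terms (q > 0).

APPEND 4: p_0 = 4·1 + 0 = 4, q_0 = 4·0 + 1 = 1 → 4/1
APPEND 22: p_1 = 22·4 + 1 = 89, q_1 = 22·1 + 0 = 22 → 89/22
APPEND 12: p_2 = 12·89 + 4 = 1072, q_2 = 12·22 + 1 = 265 → 1072/265
APPEND 10: p_3 = 10·1072 + 89 = 10809, q_3 = 10·265 + 22 = 2672 → 10809/2672
APPEND 25: p_4 = 25·10809 + 1072 = 271297, q_4 = 25·2672 + 265 = 67065 → 271297/67065
APPEND 44: p_5 = 44·271297 + 10809 = 11947877, q_5 = 44·67065 + 2672 = 2953532 → 11947877/2953532
APPEND 26: p_6 = 26·11947877 + 271297 = 310916099, q_6 = 26·2953532 + 67065 = 76858897 → 310916099/76858897
APPEND 2: p_7 = 2·310916099 + 11947877 = 633780075, q_7 = 2·76858897 + 2953532 = 156671326 → 633780075/156671326
APPEND 41: p_8 = 41·633780075 + 310916099 = 26295899174, q_8 = 41·156671326 + 76858897 = 6500383263 → 26295899174/6500383263
APPEND 47: p_9 = 47·26295899174 + 633780075 = 1236541041253, q_9 = 47·6500383263 + 156671326 = 305674684687 → 1236541041253/305674684687
APPEND 39: p_10 = 39·1236541041253 + 26295899174 = 48251396508041, q_10 = 39·305674684687 + 6500383263 = 11927813086056 → 48251396508041/11927813086056
APPEND 5: p_11 = 5·48251396508041 + 1236541041253 = 242493523581458, q_11 = 5·11927813086056 + 305674684687 = 59944740114967 → 242493523581458/59944740114967
APPEND 28: p_12 = 28·242493523581458 + 48251396508041 = 6838070056788865, q_12 = 28·59944740114967 + 11927813086056 = 1690380536305132 → 6838070056788865/1690380536305132

4/1
89/22
1072/265
10809/2672
11947877/2953532
310916099/76858897
633780075/156671326
26295899174/6500383263
1236541041253/305674684687
48251396508041/11927813086056
6838070056788865/1690380536305132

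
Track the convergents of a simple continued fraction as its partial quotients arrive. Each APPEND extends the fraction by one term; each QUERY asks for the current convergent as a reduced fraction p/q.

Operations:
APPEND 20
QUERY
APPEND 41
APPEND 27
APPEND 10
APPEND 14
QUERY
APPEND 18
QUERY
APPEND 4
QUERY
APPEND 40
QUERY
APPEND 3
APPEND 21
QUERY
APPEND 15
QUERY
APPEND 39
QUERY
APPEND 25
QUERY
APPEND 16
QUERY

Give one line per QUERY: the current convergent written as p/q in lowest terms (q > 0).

20/1
3139861/156802
56740189/2833557
230100617/11491030
9260764869/462474757
597521064573/29839696078
8990828363819/448994356471
351239827253514/17540619598447
8789986509701669/438964484317646
140991023982480218/7040972368680783

APPEND 20: p_0 = 20·1 + 0 = 20, q_0 = 20·0 + 1 = 1 → 20/1
APPEND 41: p_1 = 41·20 + 1 = 821, q_1 = 41·1 + 0 = 41 → 821/41
APPEND 27: p_2 = 27·821 + 20 = 22187, q_2 = 27·41 + 1 = 1108 → 22187/1108
APPEND 10: p_3 = 10·22187 + 821 = 222691, q_3 = 10·1108 + 41 = 11121 → 222691/11121
APPEND 14: p_4 = 14·222691 + 22187 = 3139861, q_4 = 14·11121 + 1108 = 156802 → 3139861/156802
APPEND 18: p_5 = 18·3139861 + 222691 = 56740189, q_5 = 18·156802 + 11121 = 2833557 → 56740189/2833557
APPEND 4: p_6 = 4·56740189 + 3139861 = 230100617, q_6 = 4·2833557 + 156802 = 11491030 → 230100617/11491030
APPEND 40: p_7 = 40·230100617 + 56740189 = 9260764869, q_7 = 40·11491030 + 2833557 = 462474757 → 9260764869/462474757
APPEND 3: p_8 = 3·9260764869 + 230100617 = 28012395224, q_8 = 3·462474757 + 11491030 = 1398915301 → 28012395224/1398915301
APPEND 21: p_9 = 21·28012395224 + 9260764869 = 597521064573, q_9 = 21·1398915301 + 462474757 = 29839696078 → 597521064573/29839696078
APPEND 15: p_10 = 15·597521064573 + 28012395224 = 8990828363819, q_10 = 15·29839696078 + 1398915301 = 448994356471 → 8990828363819/448994356471
APPEND 39: p_11 = 39·8990828363819 + 597521064573 = 351239827253514, q_11 = 39·448994356471 + 29839696078 = 17540619598447 → 351239827253514/17540619598447
APPEND 25: p_12 = 25·351239827253514 + 8990828363819 = 8789986509701669, q_12 = 25·17540619598447 + 448994356471 = 438964484317646 → 8789986509701669/438964484317646
APPEND 16: p_13 = 16·8789986509701669 + 351239827253514 = 140991023982480218, q_13 = 16·438964484317646 + 17540619598447 = 7040972368680783 → 140991023982480218/7040972368680783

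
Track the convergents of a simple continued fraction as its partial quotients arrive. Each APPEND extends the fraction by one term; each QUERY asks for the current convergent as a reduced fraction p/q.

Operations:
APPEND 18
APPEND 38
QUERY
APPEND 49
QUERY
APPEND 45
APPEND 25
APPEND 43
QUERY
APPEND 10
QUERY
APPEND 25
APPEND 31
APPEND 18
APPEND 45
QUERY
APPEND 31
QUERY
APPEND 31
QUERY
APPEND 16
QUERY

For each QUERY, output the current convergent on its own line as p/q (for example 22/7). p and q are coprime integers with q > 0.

APPEND 18: p_0 = 18·1 + 0 = 18, q_0 = 18·0 + 1 = 1 → 18/1
APPEND 38: p_1 = 38·18 + 1 = 685, q_1 = 38·1 + 0 = 38 → 685/38
APPEND 49: p_2 = 49·685 + 18 = 33583, q_2 = 49·38 + 1 = 1863 → 33583/1863
APPEND 45: p_3 = 45·33583 + 685 = 1511920, q_3 = 45·1863 + 38 = 83873 → 1511920/83873
APPEND 25: p_4 = 25·1511920 + 33583 = 37831583, q_4 = 25·83873 + 1863 = 2098688 → 37831583/2098688
APPEND 43: p_5 = 43·37831583 + 1511920 = 1628269989, q_5 = 43·2098688 + 83873 = 90327457 → 1628269989/90327457
APPEND 10: p_6 = 10·1628269989 + 37831583 = 16320531473, q_6 = 10·90327457 + 2098688 = 905373258 → 16320531473/905373258
APPEND 25: p_7 = 25·16320531473 + 1628269989 = 409641556814, q_7 = 25·905373258 + 90327457 = 22724658907 → 409641556814/22724658907
APPEND 31: p_8 = 31·409641556814 + 16320531473 = 12715208792707, q_8 = 31·22724658907 + 905373258 = 705369799375 → 12715208792707/705369799375
APPEND 18: p_9 = 18·12715208792707 + 409641556814 = 229283399825540, q_9 = 18·705369799375 + 22724658907 = 12719381047657 → 229283399825540/12719381047657
APPEND 45: p_10 = 45·229283399825540 + 12715208792707 = 10330468200942007, q_10 = 45·12719381047657 + 705369799375 = 573077516943940 → 10330468200942007/573077516943940
APPEND 31: p_11 = 31·10330468200942007 + 229283399825540 = 320473797629027757, q_11 = 31·573077516943940 + 12719381047657 = 17778122406309797 → 320473797629027757/17778122406309797
APPEND 31: p_12 = 31·320473797629027757 + 10330468200942007 = 9945018194700802474, q_12 = 31·17778122406309797 + 573077516943940 = 551694872112547647 → 9945018194700802474/551694872112547647
APPEND 16: p_13 = 16·9945018194700802474 + 320473797629027757 = 159440764912841867341, q_13 = 16·551694872112547647 + 17778122406309797 = 8844896076207072149 → 159440764912841867341/8844896076207072149

685/38
33583/1863
1628269989/90327457
16320531473/905373258
10330468200942007/573077516943940
320473797629027757/17778122406309797
9945018194700802474/551694872112547647
159440764912841867341/8844896076207072149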